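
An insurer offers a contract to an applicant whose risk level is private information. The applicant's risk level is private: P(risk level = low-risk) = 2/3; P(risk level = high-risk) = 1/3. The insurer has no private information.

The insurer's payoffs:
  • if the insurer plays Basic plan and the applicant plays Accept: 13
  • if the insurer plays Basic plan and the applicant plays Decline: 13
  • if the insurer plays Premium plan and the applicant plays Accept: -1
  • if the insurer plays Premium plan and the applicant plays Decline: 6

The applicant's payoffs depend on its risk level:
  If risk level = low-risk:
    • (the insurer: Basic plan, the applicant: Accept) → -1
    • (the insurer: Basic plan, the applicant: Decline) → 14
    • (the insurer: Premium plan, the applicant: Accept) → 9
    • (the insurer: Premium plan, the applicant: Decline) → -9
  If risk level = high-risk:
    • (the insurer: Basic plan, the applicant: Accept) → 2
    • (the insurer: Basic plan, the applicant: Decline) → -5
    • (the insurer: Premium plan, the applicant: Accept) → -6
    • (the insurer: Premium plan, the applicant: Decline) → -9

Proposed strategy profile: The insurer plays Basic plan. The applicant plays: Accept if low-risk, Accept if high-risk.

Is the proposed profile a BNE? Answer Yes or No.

No

The insurer plays Basic plan: E[Basic plan] = 2/3·(13) + 1/3·(13) = 13; E[Premium plan] = -1. Best-responding. ✓
The applicant (risk level low-risk), facing Basic plan: Accept gives -1, Decline gives 14. Proposed Accept is not best — profitable deviation exists. ✗
The applicant (risk level high-risk), facing Basic plan: Accept gives 2, Decline gives -5. Proposed Accept is best. ✓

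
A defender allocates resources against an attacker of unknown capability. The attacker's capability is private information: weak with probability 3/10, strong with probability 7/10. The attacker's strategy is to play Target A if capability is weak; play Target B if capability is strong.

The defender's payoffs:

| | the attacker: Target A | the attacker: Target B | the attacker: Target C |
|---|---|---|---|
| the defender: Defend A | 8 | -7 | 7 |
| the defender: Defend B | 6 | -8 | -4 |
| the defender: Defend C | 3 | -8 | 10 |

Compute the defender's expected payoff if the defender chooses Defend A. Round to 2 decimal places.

-2.50

Take the expectation over the attacker's capability, weighting each type's action by its prior probability.
E[Defend A] = 3/10·8 + 7/10·(-7) = 12/5 + (-49/10) = -5/2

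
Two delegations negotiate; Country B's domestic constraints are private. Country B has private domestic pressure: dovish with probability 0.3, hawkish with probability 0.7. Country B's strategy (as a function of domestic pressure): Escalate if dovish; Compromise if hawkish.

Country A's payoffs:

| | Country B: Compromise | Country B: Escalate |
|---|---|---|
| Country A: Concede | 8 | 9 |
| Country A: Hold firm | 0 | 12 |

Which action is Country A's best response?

Compute Country A's expected payoff for each action, taking the expectation over Country B's type.
E[Concede] = 0.3·(9) + 0.7·(8) = 8.3
E[Hold firm] = 0.3·(12) + 0.7·(0) = 3.6
Best response: Concede (8.3 is the largest).

Concede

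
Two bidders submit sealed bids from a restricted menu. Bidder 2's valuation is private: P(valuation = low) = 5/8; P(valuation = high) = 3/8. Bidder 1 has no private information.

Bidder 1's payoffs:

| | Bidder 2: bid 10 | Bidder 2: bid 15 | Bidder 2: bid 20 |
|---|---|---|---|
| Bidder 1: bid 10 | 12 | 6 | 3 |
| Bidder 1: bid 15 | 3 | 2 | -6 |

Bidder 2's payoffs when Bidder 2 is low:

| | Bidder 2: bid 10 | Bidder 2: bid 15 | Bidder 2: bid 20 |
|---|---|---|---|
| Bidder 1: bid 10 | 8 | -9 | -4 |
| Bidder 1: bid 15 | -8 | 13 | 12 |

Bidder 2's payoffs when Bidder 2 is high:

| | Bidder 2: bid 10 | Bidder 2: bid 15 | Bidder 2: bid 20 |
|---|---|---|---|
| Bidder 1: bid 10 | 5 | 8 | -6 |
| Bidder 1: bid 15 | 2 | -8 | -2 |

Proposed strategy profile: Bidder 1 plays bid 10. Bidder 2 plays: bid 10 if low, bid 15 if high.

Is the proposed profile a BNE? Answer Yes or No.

Yes

Bidder 1 plays bid 10: E[bid 10] = 5/8·(12) + 3/8·(6) = 39/4; E[bid 15] = 21/8. Best-responding. ✓
Bidder 2 (valuation low), facing bid 10: bid 10 gives 8, bid 15 gives -9, bid 20 gives -4. Proposed bid 10 is best. ✓
Bidder 2 (valuation high), facing bid 10: bid 10 gives 5, bid 15 gives 8, bid 20 gives -6. Proposed bid 15 is best. ✓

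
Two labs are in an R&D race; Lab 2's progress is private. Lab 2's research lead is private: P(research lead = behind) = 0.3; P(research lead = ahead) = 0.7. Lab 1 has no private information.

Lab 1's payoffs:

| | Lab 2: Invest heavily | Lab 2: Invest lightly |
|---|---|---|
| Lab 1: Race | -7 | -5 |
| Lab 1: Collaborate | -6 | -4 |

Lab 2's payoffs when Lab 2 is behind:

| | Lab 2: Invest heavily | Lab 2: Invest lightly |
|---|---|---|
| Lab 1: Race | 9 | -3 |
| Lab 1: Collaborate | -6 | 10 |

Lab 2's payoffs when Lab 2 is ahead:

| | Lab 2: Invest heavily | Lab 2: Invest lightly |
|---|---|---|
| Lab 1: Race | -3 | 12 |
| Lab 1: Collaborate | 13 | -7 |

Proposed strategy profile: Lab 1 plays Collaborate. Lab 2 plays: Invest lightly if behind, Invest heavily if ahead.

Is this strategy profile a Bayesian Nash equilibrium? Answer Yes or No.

A profile is a BNE iff every type of every player is best-responding given beliefs about the other side.
Lab 1 plays Collaborate: E[Collaborate] = 0.3·(-4) + 0.7·(-6) = -5.4; E[Race] = -6.4. Best-responding. ✓
Lab 2 (research lead behind), facing Collaborate: Invest heavily gives -6, Invest lightly gives 10. Proposed Invest lightly is best. ✓
Lab 2 (research lead ahead), facing Collaborate: Invest heavily gives 13, Invest lightly gives -7. Proposed Invest heavily is best. ✓

Yes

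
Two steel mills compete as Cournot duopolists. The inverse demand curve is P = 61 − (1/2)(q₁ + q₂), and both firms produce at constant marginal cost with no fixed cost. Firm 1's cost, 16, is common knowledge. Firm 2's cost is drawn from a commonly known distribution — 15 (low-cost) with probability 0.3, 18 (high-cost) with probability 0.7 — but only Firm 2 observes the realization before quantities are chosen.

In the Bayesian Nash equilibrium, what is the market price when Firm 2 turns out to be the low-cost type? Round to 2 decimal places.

30.32

Firm 2 with cost c maximizes (61 − (1/2)(q₁+q₂) − c)·q₂, giving q₂(c) = (61 − c − (1/2)q₁).
E[c₂] = 0.3·15 + 0.7·18 = 17.1
Firm 1's FOC against E[q₂] yields q₁ = (61 − 2·16 + E[c₂])/(3/2) = (61 − 32 + 17.1)/(3/2) = 30.7333.
q₂(low-cost) = 30.6333, so P = 61 − (1/2)·(30.7333 + 30.6333) = 30.3167.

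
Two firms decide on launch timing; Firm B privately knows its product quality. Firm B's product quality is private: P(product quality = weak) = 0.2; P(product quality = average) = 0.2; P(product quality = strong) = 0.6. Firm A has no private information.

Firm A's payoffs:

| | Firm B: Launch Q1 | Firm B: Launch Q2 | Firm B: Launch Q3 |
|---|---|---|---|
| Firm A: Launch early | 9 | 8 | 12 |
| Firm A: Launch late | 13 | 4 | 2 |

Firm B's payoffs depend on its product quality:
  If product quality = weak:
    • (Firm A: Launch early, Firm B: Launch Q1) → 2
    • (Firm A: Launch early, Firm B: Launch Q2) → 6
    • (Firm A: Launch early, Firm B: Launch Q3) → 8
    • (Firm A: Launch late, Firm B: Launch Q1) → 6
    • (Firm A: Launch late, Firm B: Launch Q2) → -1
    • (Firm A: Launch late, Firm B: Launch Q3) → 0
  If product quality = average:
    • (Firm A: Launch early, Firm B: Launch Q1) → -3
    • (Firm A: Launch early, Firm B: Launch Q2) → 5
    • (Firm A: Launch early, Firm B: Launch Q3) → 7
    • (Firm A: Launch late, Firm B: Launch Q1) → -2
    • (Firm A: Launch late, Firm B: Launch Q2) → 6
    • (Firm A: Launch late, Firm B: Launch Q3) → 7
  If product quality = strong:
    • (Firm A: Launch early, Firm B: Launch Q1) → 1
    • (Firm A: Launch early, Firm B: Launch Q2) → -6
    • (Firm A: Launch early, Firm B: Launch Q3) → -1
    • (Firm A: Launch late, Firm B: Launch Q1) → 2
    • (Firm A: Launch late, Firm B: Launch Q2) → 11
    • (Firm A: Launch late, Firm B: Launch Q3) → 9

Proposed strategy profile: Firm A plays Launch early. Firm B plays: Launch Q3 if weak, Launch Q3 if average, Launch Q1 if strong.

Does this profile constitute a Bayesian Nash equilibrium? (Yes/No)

Yes

A profile is a BNE iff every type of every player is best-responding given beliefs about the other side.
Firm A plays Launch early: E[Launch early] = 0.2·(12) + 0.2·(12) + 0.6·(9) = 10.2; E[Launch late] = 8.6. Best-responding. ✓
Firm B (product quality weak), facing Launch early: Launch Q1 gives 2, Launch Q2 gives 6, Launch Q3 gives 8. Proposed Launch Q3 is best. ✓
Firm B (product quality average), facing Launch early: Launch Q1 gives -3, Launch Q2 gives 5, Launch Q3 gives 7. Proposed Launch Q3 is best. ✓
Firm B (product quality strong), facing Launch early: Launch Q1 gives 1, Launch Q2 gives -6, Launch Q3 gives -1. Proposed Launch Q1 is best. ✓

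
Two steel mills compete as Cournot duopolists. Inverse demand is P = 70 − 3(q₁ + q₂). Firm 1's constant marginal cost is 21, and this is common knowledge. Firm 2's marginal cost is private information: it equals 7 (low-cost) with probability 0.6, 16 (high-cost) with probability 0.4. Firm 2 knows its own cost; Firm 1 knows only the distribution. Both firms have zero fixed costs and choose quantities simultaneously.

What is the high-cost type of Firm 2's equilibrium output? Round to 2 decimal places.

6.86

Firm 2 with cost c maximizes (70 − 3(q₁+q₂) − c)·q₂, giving q₂(c) = (70 − c − 3q₁)/6.
E[c₂] = 0.6·7 + 0.4·16 = 10.6
Firm 1's FOC against E[q₂] yields q₁ = (70 − 2·21 + E[c₂])/9 = (70 − 42 + 10.6)/9 = 4.28889.
q₂(high-cost) = (70 − 16 − 3·4.28889)/6 = 6.85556.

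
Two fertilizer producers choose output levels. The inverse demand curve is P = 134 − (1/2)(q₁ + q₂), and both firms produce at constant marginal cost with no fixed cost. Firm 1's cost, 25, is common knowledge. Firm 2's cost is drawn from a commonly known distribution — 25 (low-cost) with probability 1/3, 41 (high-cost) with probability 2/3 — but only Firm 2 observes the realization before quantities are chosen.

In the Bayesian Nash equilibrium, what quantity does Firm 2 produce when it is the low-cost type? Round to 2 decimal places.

Firm 2 with cost c maximizes (134 − (1/2)(q₁+q₂) − c)·q₂, giving q₂(c) = (134 − c − (1/2)q₁).
E[c₂] = 1/3·25 + 2/3·41 = 35.6667
Firm 1's FOC against E[q₂] yields q₁ = (134 − 2·25 + E[c₂])/(3/2) = (134 − 50 + 35.6667)/(3/2) = 79.7778.
q₂(low-cost) = (134 − 25 − (1/2)·79.7778) = 69.1111.

69.11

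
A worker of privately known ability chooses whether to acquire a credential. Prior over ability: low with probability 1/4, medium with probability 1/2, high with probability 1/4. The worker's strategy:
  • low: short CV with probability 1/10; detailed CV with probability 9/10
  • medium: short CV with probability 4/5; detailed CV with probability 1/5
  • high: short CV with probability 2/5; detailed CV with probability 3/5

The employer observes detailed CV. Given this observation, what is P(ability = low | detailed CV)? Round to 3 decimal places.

0.474

P(detailed CV) = (1/4)·(9/10) + (1/2)·(1/5) + (1/4)·(3/5) = 19/40
P(low | detailed CV) = ((1/4)·(9/10)) / (19/40) = (9/40) / (19/40) = 9/19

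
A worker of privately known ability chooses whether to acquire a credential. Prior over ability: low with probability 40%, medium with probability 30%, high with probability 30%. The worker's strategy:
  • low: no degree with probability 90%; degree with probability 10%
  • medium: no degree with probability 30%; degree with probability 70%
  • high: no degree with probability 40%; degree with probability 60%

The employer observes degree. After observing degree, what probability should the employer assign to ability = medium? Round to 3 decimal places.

0.488

Apply Bayes' rule using the sender's strategy as the likelihood.
P(degree) = 0.4·0.1 + 0.3·0.7 + 0.3·0.6 = 0.43
P(medium | degree) = (0.3·0.7) / 0.43 = 0.21 / 0.43 = 0.488372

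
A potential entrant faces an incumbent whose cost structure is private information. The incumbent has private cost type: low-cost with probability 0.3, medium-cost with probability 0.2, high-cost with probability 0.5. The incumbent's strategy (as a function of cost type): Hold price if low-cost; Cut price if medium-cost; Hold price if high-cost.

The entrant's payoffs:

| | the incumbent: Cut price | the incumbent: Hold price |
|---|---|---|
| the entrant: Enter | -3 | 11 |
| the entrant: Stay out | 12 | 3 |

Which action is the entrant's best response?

Enter

Compute the entrant's expected payoff for each action, taking the expectation over the incumbent's type.
E[Enter] = 0.3·(11) + 0.2·(-3) + 0.5·(11) = 8.2
E[Stay out] = 0.3·(3) + 0.2·(12) + 0.5·(3) = 4.8
Best response: Enter (8.2 is the largest).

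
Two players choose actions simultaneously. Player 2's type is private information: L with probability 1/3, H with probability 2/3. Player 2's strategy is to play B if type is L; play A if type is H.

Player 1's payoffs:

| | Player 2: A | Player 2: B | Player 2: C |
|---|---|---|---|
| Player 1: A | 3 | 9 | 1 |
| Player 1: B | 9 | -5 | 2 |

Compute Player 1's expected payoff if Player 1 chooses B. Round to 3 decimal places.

E[B] = 1/3·(-5) + 2/3·9 = (-5/3) + 6 = 13/3

4.333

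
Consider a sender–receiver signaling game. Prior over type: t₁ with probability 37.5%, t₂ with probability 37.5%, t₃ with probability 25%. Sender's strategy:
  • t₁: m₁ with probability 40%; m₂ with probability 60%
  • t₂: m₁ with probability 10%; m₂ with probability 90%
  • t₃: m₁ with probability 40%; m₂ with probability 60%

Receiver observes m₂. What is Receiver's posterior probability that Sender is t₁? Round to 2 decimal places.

P(m₂) = 0.375·0.6 + 0.375·0.9 + 0.25·0.6 = 0.7125
P(t₁ | m₂) = (0.375·0.6) / 0.7125 = 0.225 / 0.7125 = 0.315789

0.32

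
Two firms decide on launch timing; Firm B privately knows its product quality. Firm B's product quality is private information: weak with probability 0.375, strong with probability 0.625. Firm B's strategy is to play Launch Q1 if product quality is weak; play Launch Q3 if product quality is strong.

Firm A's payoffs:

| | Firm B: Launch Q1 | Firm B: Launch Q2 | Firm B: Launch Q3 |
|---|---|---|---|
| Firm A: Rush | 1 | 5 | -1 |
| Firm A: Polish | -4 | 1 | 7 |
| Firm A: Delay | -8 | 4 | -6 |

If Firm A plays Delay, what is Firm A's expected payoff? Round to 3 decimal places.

-6.750

Take the expectation over Firm B's product quality, weighting each type's action by its prior probability.
E[Delay] = 0.375·(-8) + 0.625·(-6) = (-3) + (-3.75) = -6.75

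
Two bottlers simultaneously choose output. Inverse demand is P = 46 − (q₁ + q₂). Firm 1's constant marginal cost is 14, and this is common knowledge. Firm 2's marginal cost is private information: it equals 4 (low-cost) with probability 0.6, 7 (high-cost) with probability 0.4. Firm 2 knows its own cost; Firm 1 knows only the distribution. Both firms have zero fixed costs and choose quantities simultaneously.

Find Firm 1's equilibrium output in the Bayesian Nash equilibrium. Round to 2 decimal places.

Each type of Firm 2 best-responds to q₁; Firm 1 best-responds to the expected q₂ over Firm 2's types.
Firm 2 with cost c maximizes (46 − (q₁+q₂) − c)·q₂, giving q₂(c) = (46 − c − q₁)/2.
E[c₂] = 0.6·4 + 0.4·7 = 5.2
Firm 1's FOC against E[q₂] yields q₁ = (46 − 2·14 + E[c₂])/3 = (46 − 28 + 5.2)/3 = 7.73333.

7.73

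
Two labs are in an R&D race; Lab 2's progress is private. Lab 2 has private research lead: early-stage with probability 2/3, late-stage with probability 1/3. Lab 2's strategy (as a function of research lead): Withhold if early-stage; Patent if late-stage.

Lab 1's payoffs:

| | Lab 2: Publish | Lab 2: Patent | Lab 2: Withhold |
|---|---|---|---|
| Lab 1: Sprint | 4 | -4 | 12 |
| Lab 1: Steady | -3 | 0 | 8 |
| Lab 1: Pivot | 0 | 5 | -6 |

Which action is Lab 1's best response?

Compute Lab 1's expected payoff for each action, taking the expectation over Lab 2's type.
E[Sprint] = 2/3·(12) + 1/3·(-4) = 20/3
E[Steady] = 2/3·(8) + 1/3·(0) = 16/3
E[Pivot] = 2/3·(-6) + 1/3·(5) = -7/3
Best response: Sprint (20/3 is the largest).

Sprint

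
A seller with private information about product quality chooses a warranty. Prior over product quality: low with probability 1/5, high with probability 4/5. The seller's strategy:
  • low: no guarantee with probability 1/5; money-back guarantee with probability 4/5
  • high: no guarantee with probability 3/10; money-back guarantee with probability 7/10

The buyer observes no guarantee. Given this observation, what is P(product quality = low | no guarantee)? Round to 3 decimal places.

P(no guarantee) = (1/5)·(1/5) + (4/5)·(3/10) = 7/25
P(low | no guarantee) = ((1/5)·(1/5)) / (7/25) = (1/25) / (7/25) = 1/7

0.143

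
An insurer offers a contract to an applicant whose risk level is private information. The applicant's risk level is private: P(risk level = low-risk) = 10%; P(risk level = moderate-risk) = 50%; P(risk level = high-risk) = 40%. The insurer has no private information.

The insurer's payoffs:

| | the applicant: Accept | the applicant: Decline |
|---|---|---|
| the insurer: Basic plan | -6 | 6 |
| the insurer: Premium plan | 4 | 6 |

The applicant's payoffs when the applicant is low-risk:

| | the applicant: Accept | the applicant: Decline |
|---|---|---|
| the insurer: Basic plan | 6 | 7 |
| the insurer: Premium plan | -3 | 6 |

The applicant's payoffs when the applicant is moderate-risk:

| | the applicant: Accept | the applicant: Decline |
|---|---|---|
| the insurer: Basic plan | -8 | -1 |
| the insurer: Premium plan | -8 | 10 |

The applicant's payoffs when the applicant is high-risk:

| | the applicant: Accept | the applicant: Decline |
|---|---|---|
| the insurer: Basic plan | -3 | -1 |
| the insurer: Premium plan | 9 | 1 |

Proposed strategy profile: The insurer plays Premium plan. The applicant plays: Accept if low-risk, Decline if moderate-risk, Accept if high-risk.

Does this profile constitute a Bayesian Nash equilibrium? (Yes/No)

No

The insurer plays Premium plan: E[Premium plan] = 0.1·(4) + 0.5·(6) + 0.4·(4) = 5; E[Basic plan] = 0. Best-responding. ✓
The applicant (risk level low-risk), facing Premium plan: Accept gives -3, Decline gives 6. Proposed Accept is not best — profitable deviation exists. ✗
The applicant (risk level moderate-risk), facing Premium plan: Accept gives -8, Decline gives 10. Proposed Decline is best. ✓
The applicant (risk level high-risk), facing Premium plan: Accept gives 9, Decline gives 1. Proposed Accept is best. ✓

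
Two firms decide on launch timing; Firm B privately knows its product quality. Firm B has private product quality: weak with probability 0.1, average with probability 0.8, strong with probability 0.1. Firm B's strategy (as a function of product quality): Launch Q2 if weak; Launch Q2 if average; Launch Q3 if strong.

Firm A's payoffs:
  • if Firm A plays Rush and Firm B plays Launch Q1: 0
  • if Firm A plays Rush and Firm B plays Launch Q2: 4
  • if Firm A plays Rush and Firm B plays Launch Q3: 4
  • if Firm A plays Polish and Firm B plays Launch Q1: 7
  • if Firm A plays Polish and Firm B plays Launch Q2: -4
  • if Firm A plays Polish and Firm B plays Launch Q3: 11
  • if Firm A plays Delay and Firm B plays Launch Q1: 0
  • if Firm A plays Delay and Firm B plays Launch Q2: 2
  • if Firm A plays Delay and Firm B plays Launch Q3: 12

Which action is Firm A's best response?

Rush

E[Rush] = 0.1·(4) + 0.8·(4) + 0.1·(4) = 4
E[Polish] = 0.1·(-4) + 0.8·(-4) + 0.1·(11) = -2.5
E[Delay] = 0.1·(2) + 0.8·(2) + 0.1·(12) = 3
Best response: Rush (4 is the largest).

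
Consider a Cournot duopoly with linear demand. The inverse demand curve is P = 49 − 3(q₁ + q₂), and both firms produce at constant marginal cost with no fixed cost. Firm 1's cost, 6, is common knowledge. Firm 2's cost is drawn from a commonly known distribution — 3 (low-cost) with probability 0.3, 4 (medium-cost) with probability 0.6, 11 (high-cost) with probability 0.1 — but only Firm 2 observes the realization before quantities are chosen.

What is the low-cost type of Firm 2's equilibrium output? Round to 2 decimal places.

Type-c best response for Firm 2: q₂(c) = (49 − c)/6 − q₁/2.
Firm 1 maximizes expected profit; its first-order condition is 49 − 6q₁ − 3E[q₂] − 6 = 0.
Substituting E[q₂] and solving: E[c₂] = 4.4, so q₁ = (49 − 2·6 + 4.4)/9 = 4.6.
q₂(low-cost) = (49 − 3 − 3·4.6)/6 = 5.36667.

5.37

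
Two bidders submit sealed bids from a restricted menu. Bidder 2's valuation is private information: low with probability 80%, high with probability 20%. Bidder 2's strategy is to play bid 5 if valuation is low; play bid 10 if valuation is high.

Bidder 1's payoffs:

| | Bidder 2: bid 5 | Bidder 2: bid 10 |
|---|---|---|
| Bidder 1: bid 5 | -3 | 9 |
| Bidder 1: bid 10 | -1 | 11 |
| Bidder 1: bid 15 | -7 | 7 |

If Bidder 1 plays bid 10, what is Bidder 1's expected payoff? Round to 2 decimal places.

Take the expectation over Bidder 2's valuation, weighting each type's action by its prior probability.
E[bid 10] = 0.8·(-1) + 0.2·11 = (-0.8) + 2.2 = 1.4

1.40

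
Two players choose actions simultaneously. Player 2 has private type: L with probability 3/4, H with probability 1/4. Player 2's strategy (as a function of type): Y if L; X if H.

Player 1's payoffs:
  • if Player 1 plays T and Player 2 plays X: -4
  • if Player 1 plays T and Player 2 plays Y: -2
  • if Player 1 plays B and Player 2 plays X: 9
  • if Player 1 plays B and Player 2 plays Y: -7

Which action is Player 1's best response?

E[T] = 3/4·(-2) + 1/4·(-4) = -5/2
E[B] = 3/4·(-7) + 1/4·(9) = -3
Best response: T (-5/2 is the largest).

T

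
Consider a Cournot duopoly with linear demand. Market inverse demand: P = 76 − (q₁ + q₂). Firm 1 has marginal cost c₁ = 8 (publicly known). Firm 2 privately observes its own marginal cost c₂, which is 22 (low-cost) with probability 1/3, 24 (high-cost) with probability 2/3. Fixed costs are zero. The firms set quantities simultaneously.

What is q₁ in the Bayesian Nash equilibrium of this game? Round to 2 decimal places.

Type-c best response for Firm 2: q₂(c) = (76 − c)/2 − q₁/2.
Firm 1 maximizes expected profit; its first-order condition is 76 − 2q₁ − E[q₂] − 8 = 0.
Substituting E[q₂] and solving: E[c₂] = 23.3333, so q₁ = (76 − 2·8 + 23.3333)/3 = 27.7778.

27.78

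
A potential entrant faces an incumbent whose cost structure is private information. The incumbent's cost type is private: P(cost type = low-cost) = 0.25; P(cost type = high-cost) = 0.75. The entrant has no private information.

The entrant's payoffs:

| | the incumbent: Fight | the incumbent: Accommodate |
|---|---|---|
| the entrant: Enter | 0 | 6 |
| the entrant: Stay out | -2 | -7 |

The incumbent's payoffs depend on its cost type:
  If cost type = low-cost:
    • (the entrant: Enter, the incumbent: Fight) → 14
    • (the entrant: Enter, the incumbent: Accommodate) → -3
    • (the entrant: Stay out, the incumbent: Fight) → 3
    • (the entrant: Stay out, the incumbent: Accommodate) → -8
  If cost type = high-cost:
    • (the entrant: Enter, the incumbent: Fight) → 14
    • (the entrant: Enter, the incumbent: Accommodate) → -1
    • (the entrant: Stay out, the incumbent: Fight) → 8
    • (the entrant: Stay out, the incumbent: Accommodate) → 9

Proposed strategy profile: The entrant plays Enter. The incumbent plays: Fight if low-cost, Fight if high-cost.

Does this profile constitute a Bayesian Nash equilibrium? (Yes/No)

Yes

The entrant plays Enter: E[Enter] = 0.25·(0) + 0.75·(0) = 0; E[Stay out] = -2. Best-responding. ✓
The incumbent (cost type low-cost), facing Enter: Fight gives 14, Accommodate gives -3. Proposed Fight is best. ✓
The incumbent (cost type high-cost), facing Enter: Fight gives 14, Accommodate gives -1. Proposed Fight is best. ✓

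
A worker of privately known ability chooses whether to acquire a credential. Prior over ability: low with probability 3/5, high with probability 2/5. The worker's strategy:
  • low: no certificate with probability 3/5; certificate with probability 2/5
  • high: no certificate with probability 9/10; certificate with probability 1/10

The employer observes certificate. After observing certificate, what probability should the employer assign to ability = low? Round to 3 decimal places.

P(certificate) = (3/5)·(2/5) + (2/5)·(1/10) = 7/25
P(low | certificate) = ((3/5)·(2/5)) / (7/25) = (6/25) / (7/25) = 6/7

0.857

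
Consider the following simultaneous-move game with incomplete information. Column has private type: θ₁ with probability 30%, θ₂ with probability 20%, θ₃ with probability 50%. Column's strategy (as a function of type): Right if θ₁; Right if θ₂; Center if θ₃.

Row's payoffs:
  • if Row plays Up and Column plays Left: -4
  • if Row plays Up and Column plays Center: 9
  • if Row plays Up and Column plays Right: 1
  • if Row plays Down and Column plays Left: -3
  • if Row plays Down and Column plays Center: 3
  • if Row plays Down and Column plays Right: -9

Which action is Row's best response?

E[Up] = 0.3·(1) + 0.2·(1) + 0.5·(9) = 5
E[Down] = 0.3·(-9) + 0.2·(-9) + 0.5·(3) = -3
Best response: Up (5 is the largest).

Up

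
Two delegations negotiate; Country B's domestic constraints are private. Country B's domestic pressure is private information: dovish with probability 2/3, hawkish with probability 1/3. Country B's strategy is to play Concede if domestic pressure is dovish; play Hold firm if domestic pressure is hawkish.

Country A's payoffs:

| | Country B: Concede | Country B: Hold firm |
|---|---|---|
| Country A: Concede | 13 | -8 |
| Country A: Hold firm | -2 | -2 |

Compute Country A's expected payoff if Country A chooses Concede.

E[Concede] = 2/3·13 + 1/3·(-8) = 26/3 + (-8/3) = 6

6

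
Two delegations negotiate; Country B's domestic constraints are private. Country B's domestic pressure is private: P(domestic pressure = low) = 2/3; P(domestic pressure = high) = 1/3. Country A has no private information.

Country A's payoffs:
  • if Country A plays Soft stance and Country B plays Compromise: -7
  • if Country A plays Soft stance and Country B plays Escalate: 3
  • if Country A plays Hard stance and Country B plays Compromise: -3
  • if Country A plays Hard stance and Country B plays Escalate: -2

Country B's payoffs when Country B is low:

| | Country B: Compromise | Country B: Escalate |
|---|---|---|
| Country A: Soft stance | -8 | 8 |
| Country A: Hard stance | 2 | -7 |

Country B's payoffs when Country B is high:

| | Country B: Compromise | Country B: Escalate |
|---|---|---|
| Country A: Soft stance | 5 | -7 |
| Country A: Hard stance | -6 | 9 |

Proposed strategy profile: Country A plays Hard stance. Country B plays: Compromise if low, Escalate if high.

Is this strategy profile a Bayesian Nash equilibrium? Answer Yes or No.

Yes

Country A plays Hard stance: E[Hard stance] = 2/3·(-3) + 1/3·(-2) = -8/3; E[Soft stance] = -11/3. Best-responding. ✓
Country B (domestic pressure low), facing Hard stance: Compromise gives 2, Escalate gives -7. Proposed Compromise is best. ✓
Country B (domestic pressure high), facing Hard stance: Compromise gives -6, Escalate gives 9. Proposed Escalate is best. ✓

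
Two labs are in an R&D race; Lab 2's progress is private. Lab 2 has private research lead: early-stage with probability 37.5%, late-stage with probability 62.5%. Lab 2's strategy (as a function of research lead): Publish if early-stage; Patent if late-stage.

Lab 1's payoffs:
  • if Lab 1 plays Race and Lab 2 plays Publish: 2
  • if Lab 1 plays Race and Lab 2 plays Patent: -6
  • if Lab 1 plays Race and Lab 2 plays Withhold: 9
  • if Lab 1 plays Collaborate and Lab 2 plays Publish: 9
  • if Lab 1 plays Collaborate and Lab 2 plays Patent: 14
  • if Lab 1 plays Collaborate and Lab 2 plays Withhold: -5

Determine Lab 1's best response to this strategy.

Collaborate

E[Race] = 0.375·(2) + 0.625·(-6) = -3
E[Collaborate] = 0.375·(9) + 0.625·(14) = 12.125
Best response: Collaborate (12.125 is the largest).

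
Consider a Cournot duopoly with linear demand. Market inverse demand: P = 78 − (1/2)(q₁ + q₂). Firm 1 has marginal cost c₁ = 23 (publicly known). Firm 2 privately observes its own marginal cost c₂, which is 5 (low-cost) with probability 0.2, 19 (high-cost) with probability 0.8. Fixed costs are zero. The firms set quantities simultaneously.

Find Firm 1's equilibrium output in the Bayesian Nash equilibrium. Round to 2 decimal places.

Type-c best response for Firm 2: q₂(c) = (78 − c) − q₁/2.
Firm 1 maximizes expected profit; its first-order condition is 78 − q₁ − (1/2)E[q₂] − 23 = 0.
Substituting E[q₂] and solving: E[c₂] = 16.2, so q₁ = (78 − 2·23 + 16.2)/(3/2) = 32.1333.

32.13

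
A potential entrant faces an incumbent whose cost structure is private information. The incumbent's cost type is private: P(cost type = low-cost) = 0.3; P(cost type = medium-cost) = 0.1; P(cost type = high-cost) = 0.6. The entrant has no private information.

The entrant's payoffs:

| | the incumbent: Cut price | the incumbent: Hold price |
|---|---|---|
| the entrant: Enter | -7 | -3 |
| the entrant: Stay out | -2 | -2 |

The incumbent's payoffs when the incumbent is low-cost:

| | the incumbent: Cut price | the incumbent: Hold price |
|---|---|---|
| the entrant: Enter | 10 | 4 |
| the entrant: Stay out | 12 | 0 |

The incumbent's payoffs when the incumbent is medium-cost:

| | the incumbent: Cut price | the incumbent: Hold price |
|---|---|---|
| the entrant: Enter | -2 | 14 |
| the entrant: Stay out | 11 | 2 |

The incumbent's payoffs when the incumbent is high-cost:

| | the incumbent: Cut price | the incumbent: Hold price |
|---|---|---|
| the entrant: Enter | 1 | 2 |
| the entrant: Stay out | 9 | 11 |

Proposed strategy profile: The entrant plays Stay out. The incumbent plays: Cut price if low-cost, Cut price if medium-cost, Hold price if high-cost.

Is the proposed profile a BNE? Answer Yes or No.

Yes

The entrant plays Stay out: E[Stay out] = 0.3·(-2) + 0.1·(-2) + 0.6·(-2) = -2; E[Enter] = -4.6. Best-responding. ✓
The incumbent (cost type low-cost), facing Stay out: Cut price gives 12, Hold price gives 0. Proposed Cut price is best. ✓
The incumbent (cost type medium-cost), facing Stay out: Cut price gives 11, Hold price gives 2. Proposed Cut price is best. ✓
The incumbent (cost type high-cost), facing Stay out: Cut price gives 9, Hold price gives 11. Proposed Hold price is best. ✓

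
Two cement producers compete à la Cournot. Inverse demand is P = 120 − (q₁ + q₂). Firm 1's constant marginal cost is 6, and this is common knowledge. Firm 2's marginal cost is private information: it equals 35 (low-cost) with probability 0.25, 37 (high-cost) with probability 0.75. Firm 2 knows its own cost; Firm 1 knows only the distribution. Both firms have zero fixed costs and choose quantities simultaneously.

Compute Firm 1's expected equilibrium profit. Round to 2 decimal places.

2320.03

Firm 2 with cost c maximizes (120 − (q₁+q₂) − c)·q₂, giving q₂(c) = (120 − c − q₁)/2.
E[c₂] = 0.25·35 + 0.75·37 = 36.5
Firm 1's FOC against E[q₂] yields q₁ = (120 − 2·6 + E[c₂])/3 = (120 − 12 + 36.5)/3 = 48.1667.
E[P] = 120 − (q₁ + E[q₂]) = 54.1667; Firm 1's expected profit = (E[P] − 6)·q₁ = (54.1667 − 6)·48.1667 = 2320.03.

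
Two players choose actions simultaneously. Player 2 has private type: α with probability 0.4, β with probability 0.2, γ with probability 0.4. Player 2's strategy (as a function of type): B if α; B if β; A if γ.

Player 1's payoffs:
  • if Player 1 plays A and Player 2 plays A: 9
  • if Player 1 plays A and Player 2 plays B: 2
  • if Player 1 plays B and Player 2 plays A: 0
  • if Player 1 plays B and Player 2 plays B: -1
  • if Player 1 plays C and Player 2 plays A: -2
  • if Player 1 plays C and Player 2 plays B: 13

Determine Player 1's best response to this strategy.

E[A] = 0.4·(2) + 0.2·(2) + 0.4·(9) = 4.8
E[B] = 0.4·(-1) + 0.2·(-1) + 0.4·(0) = -0.6
E[C] = 0.4·(13) + 0.2·(13) + 0.4·(-2) = 7
Best response: C (7 is the largest).

C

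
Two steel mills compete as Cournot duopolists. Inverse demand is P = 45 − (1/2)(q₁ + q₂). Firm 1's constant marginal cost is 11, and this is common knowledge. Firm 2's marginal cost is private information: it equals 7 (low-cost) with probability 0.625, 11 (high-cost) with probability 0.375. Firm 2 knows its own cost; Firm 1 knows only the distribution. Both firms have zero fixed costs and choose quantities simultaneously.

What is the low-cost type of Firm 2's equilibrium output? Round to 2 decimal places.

27.50

Each type of Firm 2 best-responds to q₁; Firm 1 best-responds to the expected q₂ over Firm 2's types.
Firm 2 with cost c maximizes (45 − (1/2)(q₁+q₂) − c)·q₂, giving q₂(c) = (45 − c − (1/2)q₁).
E[c₂] = 0.625·7 + 0.375·11 = 8.5
Firm 1's FOC against E[q₂] yields q₁ = (45 − 2·11 + E[c₂])/(3/2) = (45 − 22 + 8.5)/(3/2) = 21.
q₂(low-cost) = (45 − 7 − (1/2)·21) = 27.5.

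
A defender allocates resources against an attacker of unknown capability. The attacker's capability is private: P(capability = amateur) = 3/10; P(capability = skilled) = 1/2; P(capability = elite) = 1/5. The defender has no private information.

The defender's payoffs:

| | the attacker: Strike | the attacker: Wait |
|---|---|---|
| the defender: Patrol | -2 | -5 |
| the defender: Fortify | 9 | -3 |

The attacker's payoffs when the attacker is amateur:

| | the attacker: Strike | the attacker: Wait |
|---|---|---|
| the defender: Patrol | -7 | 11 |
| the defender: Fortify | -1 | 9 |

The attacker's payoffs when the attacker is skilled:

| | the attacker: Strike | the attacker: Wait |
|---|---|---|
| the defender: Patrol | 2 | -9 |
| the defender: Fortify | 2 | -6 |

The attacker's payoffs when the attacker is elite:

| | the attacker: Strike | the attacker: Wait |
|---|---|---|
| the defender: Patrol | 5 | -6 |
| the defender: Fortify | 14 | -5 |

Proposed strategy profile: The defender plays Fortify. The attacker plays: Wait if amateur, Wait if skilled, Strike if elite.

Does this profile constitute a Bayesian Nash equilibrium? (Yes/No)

A profile is a BNE iff every type of every player is best-responding given beliefs about the other side.
The defender plays Fortify: E[Fortify] = 3/10·(-3) + 1/2·(-3) + 1/5·(9) = -3/5; E[Patrol] = -22/5. Best-responding. ✓
The attacker (capability amateur), facing Fortify: Strike gives -1, Wait gives 9. Proposed Wait is best. ✓
The attacker (capability skilled), facing Fortify: Strike gives 2, Wait gives -6. Proposed Wait is not best — profitable deviation exists. ✗
The attacker (capability elite), facing Fortify: Strike gives 14, Wait gives -5. Proposed Strike is best. ✓

No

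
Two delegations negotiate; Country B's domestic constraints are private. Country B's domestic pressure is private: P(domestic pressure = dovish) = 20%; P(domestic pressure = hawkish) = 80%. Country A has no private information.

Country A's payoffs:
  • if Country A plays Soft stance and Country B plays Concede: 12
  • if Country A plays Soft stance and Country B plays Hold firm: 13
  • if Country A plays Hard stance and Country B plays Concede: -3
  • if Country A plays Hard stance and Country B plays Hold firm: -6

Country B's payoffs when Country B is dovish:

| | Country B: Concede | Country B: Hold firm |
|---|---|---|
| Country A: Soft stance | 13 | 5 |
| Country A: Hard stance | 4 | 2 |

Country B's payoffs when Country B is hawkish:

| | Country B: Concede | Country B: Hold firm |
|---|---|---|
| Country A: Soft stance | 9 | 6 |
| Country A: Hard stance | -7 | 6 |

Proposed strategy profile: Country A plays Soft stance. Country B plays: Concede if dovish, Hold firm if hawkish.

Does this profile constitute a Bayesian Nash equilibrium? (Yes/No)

No

A profile is a BNE iff every type of every player is best-responding given beliefs about the other side.
Country A plays Soft stance: E[Soft stance] = 0.2·(12) + 0.8·(13) = 12.8; E[Hard stance] = -5.4. Best-responding. ✓
Country B (domestic pressure dovish), facing Soft stance: Concede gives 13, Hold firm gives 5. Proposed Concede is best. ✓
Country B (domestic pressure hawkish), facing Soft stance: Concede gives 9, Hold firm gives 6. Proposed Hold firm is not best — profitable deviation exists. ✗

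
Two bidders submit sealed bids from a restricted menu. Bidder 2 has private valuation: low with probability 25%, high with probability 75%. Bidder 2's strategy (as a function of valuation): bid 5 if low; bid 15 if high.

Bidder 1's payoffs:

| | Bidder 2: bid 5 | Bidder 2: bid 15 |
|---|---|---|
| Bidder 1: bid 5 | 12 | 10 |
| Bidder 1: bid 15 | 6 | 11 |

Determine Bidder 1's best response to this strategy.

bid 5

E[bid 5] = 0.25·(12) + 0.75·(10) = 10.5
E[bid 15] = 0.25·(6) + 0.75·(11) = 9.75
Best response: bid 5 (10.5 is the largest).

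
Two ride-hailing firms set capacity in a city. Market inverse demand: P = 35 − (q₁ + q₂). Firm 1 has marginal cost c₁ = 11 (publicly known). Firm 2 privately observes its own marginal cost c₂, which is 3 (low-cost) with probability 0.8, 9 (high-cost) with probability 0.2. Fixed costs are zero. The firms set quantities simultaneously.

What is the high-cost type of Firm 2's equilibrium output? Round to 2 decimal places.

Type-c best response for Firm 2: q₂(c) = (35 − c)/2 − q₁/2.
Firm 1 maximizes expected profit; its first-order condition is 35 − 2q₁ − E[q₂] − 11 = 0.
Substituting E[q₂] and solving: E[c₂] = 4.2, so q₁ = (35 − 2·11 + 4.2)/3 = 5.73333.
q₂(high-cost) = (35 − 9 − 5.73333)/2 = 10.1333.

10.13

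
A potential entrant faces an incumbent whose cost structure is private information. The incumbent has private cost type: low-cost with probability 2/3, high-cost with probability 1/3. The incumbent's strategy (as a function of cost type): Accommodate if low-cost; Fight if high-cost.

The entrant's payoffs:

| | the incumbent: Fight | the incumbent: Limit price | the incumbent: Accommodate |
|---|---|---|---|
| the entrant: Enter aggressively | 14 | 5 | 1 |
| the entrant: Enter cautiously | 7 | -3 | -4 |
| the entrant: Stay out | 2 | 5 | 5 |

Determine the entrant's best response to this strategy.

Enter aggressively

E[Enter aggressively] = 2/3·(1) + 1/3·(14) = 16/3
E[Enter cautiously] = 2/3·(-4) + 1/3·(7) = -1/3
E[Stay out] = 2/3·(5) + 1/3·(2) = 4
Best response: Enter aggressively (16/3 is the largest).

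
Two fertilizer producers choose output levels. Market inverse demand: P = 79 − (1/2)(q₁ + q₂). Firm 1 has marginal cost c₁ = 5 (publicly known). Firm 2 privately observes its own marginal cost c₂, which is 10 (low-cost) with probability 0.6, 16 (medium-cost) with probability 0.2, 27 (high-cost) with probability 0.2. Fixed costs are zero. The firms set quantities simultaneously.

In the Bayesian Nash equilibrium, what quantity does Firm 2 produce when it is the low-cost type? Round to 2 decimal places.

Firm 2 with cost c maximizes (79 − (1/2)(q₁+q₂) − c)·q₂, giving q₂(c) = (79 − c − (1/2)q₁).
E[c₂] = 0.6·10 + 0.2·16 + 0.2·27 = 14.6
Firm 1's FOC against E[q₂] yields q₁ = (79 − 2·5 + E[c₂])/(3/2) = (79 − 10 + 14.6)/(3/2) = 55.7333.
q₂(low-cost) = (79 − 10 − (1/2)·55.7333) = 41.1333.

41.13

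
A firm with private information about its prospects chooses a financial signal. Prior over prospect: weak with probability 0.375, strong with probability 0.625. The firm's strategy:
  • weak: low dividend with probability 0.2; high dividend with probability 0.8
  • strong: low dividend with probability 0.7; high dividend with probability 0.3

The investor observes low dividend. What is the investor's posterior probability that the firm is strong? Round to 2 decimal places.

P(low dividend) = 0.375·0.2 + 0.625·0.7 = 0.5125
P(strong | low dividend) = (0.625·0.7) / 0.5125 = 0.4375 / 0.5125 = 0.853659

0.85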